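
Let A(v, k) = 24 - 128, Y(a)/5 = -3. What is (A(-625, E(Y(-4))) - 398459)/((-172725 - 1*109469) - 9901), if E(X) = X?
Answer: 398563/292095 ≈ 1.3645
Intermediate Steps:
Y(a) = -15 (Y(a) = 5*(-3) = -15)
A(v, k) = -104
(A(-625, E(Y(-4))) - 398459)/((-172725 - 1*109469) - 9901) = (-104 - 398459)/((-172725 - 1*109469) - 9901) = -398563/((-172725 - 109469) - 9901) = -398563/(-282194 - 9901) = -398563/(-292095) = -398563*(-1/292095) = 398563/292095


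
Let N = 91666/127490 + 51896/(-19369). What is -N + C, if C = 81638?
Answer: 100798973541533/1234676905 ≈ 81640.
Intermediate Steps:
N = -2420371143/1234676905 (N = 91666*(1/127490) + 51896*(-1/19369) = 45833/63745 - 51896/19369 = -2420371143/1234676905 ≈ -1.9603)
-N + C = -1*(-2420371143/1234676905) + 81638 = 2420371143/1234676905 + 81638 = 100798973541533/1234676905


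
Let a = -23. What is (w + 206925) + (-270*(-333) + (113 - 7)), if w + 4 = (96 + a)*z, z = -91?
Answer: 290294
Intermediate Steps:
w = -6647 (w = -4 + (96 - 23)*(-91) = -4 + 73*(-91) = -4 - 6643 = -6647)
(w + 206925) + (-270*(-333) + (113 - 7)) = (-6647 + 206925) + (-270*(-333) + (113 - 7)) = 200278 + (89910 + 106) = 200278 + 90016 = 290294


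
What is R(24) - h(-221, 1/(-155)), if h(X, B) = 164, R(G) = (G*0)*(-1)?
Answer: -164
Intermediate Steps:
R(G) = 0 (R(G) = 0*(-1) = 0)
R(24) - h(-221, 1/(-155)) = 0 - 1*164 = 0 - 164 = -164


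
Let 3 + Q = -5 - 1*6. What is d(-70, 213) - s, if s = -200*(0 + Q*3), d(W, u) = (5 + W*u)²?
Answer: 222150625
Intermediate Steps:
Q = -14 (Q = -3 + (-5 - 1*6) = -3 + (-5 - 6) = -3 - 11 = -14)
s = 8400 (s = -200*(0 - 14*3) = -200*(0 - 42) = -200*(-42) = 8400)
d(-70, 213) - s = (5 - 70*213)² - 1*8400 = (5 - 14910)² - 8400 = (-14905)² - 8400 = 222159025 - 8400 = 222150625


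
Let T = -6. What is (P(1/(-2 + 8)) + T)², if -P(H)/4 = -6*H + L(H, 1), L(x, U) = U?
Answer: 36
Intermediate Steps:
P(H) = -4 + 24*H (P(H) = -4*(-6*H + 1) = -4*(1 - 6*H) = -4 + 24*H)
(P(1/(-2 + 8)) + T)² = ((-4 + 24/(-2 + 8)) - 6)² = ((-4 + 24/6) - 6)² = ((-4 + 24*(⅙)) - 6)² = ((-4 + 4) - 6)² = (0 - 6)² = (-6)² = 36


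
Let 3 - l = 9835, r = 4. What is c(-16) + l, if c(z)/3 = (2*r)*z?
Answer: -10216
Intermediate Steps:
l = -9832 (l = 3 - 1*9835 = 3 - 9835 = -9832)
c(z) = 24*z (c(z) = 3*((2*4)*z) = 3*(8*z) = 24*z)
c(-16) + l = 24*(-16) - 9832 = -384 - 9832 = -10216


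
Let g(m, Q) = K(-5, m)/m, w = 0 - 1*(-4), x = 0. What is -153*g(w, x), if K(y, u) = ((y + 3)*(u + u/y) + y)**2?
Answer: -497097/100 ≈ -4971.0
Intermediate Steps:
K(y, u) = (y + (3 + y)*(u + u/y))**2 (K(y, u) = ((3 + y)*(u + u/y) + y)**2 = (y + (3 + y)*(u + u/y))**2)
w = 4 (w = 0 + 4 = 4)
g(m, Q) = (25 + 8*m)**2/(25*m) (g(m, Q) = (((-5)**2 + 3*m + m*(-5)**2 + 4*m*(-5))**2/(-5)**2)/m = ((25 + 3*m + m*25 - 20*m)**2/25)/m = ((25 + 3*m + 25*m - 20*m)**2/25)/m = ((25 + 8*m)**2/25)/m = (25 + 8*m)**2/(25*m))
-153*g(w, x) = -153*(25 + 8*4)**2/(25*4) = -153*(25 + 32)**2/(25*4) = -153*57**2/(25*4) = -153*3249/(25*4) = -153*3249/100 = -497097/100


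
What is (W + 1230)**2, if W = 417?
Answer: 2712609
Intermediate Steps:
(W + 1230)**2 = (417 + 1230)**2 = 1647**2 = 2712609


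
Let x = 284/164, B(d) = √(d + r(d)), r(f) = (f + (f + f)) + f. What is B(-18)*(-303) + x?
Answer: 71/41 - 909*I*√10 ≈ 1.7317 - 2874.5*I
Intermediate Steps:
r(f) = 4*f (r(f) = (f + 2*f) + f = 3*f + f = 4*f)
B(d) = √5*√d (B(d) = √(d + 4*d) = √(5*d) = √5*√d)
x = 71/41 (x = 284*(1/164) = 71/41 ≈ 1.7317)
B(-18)*(-303) + x = (√5*√(-18))*(-303) + 71/41 = (√5*(3*I*√2))*(-303) + 71/41 = (3*I*√10)*(-303) + 71/41 = -909*I*√10 + 71/41 = 71/41 - 909*I*√10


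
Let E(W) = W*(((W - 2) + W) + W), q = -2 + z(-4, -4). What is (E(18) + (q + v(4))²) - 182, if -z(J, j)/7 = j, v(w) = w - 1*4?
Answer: 1430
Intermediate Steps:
v(w) = -4 + w (v(w) = w - 4 = -4 + w)
z(J, j) = -7*j
q = 26 (q = -2 - 7*(-4) = -2 + 28 = 26)
E(W) = W*(-2 + 3*W) (E(W) = W*(((-2 + W) + W) + W) = W*((-2 + 2*W) + W) = W*(-2 + 3*W))
(E(18) + (q + v(4))²) - 182 = (18*(-2 + 3*18) + (26 + (-4 + 4))²) - 182 = (18*(-2 + 54) + (26 + 0)²) - 182 = (18*52 + 26²) - 182 = (936 + 676) - 182 = 1612 - 182 = 1430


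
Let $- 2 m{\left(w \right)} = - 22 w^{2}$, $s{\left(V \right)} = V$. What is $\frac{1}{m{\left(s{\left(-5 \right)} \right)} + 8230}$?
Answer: $\frac{1}{8505} \approx 0.00011758$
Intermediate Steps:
$m{\left(w \right)} = 11 w^{2}$ ($m{\left(w \right)} = - \frac{\left(-22\right) w^{2}}{2} = 11 w^{2}$)
$\frac{1}{m{\left(s{\left(-5 \right)} \right)} + 8230} = \frac{1}{11 \left(-5\right)^{2} + 8230} = \frac{1}{11 \cdot 25 + 8230} = \frac{1}{275 + 8230} = \frac{1}{8505}$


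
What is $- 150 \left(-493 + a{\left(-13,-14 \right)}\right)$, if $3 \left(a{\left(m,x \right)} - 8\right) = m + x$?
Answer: $74100$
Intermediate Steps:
$a{\left(m,x \right)} = 8 + \frac{m}{3} + \frac{x}{3}$ ($a{\left(m,x \right)} = 8 + \frac{m + x}{3} = 8 + \left(\frac{m}{3} + \frac{x}{3}\right) = 8 + \frac{m}{3} + \frac{x}{3}$)
$- 150 \left(-493 + a{\left(-13,-14 \right)}\right) = - 150 \left(-493 + \left(8 + \frac{1}{3} \left(-13\right) + \frac{1}{3} \left(-14\right)\right)\right) = - 150 \left(-493 - 1\right) = \left(-150\right) \left(-494\right) = 74100$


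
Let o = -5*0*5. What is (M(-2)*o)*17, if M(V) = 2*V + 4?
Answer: 0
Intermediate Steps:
M(V) = 4 + 2*V
o = 0 (o = 0*5 = 0)
(M(-2)*o)*17 = ((4 + 2*(-2))*0)*17 = ((4 - 4)*0)*17 = (0*0)*17 = 0*17 = 0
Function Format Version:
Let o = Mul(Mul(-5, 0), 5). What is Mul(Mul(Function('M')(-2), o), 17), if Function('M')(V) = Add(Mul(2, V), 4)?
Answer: 0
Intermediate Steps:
Function('M')(V) = Add(4, Mul(2, V))
o = 0 (o = Mul(0, 5) = 0)
Mul(Mul(Function('M')(-2), o), 17) = Mul(Mul(Add(4, Mul(2, -2)), 0), 17) = Mul(Mul(Add(4, -4), 0), 17) = Mul(Mul(0, 0), 17) = Mul(0, 17) = 0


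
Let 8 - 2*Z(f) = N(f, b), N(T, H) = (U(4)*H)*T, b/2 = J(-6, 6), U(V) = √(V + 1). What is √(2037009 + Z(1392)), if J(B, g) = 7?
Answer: √(2037013 - 9744*√5) ≈ 1419.6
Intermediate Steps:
U(V) = √(1 + V)
b = 14 (b = 2*7 = 14)
N(T, H) = H*T*√5 (N(T, H) = (√(1 + 4)*H)*T = (√5*H)*T = (H*√5)*T = H*T*√5)
Z(f) = 4 - 7*f*√5
√(2037009 + Z(1392)) = √(2037009 + (4 - 7*1392*√5)) = √(2037009 + (4 - 9744*√5)) = √(2037013 - 9744*√5)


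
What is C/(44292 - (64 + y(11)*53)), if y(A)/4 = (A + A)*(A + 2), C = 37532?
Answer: -9383/4101 ≈ -2.2880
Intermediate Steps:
y(A) = 8*A*(2 + A) (y(A) = 4*((A + A)*(A + 2)) = 4*((2*A)*(2 + A)) = 4*(2*A*(2 + A)) = 8*A*(2 + A))
C/(44292 - (64 + y(11)*53)) = 37532/(44292 - (64 + (8*11*(2 + 11))*53)) = 37532/(44292 - (64 + (8*11*13)*53)) = 37532/(44292 - (64 + 1144*53)) = 37532/(44292 - (64 + 60632)) = 37532/(44292 - 1*60696) = 37532/(44292 - 60696) = 37532/(-16404) = 37532*(-1/16404) = -9383/4101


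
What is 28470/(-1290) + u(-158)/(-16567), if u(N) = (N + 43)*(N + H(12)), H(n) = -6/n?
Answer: -33011731/1424762 ≈ -23.170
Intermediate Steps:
u(N) = (43 + N)*(-1/2 + N) (u(N) = (N + 43)*(N - 6/12) = (43 + N)*(N - 6*1/12) = (43 + N)*(N - 1/2) = (43 + N)*(-1/2 + N))
28470/(-1290) + u(-158)/(-16567) = 28470/(-1290) + (-43/2 + (-158)**2 + (85/2)*(-158))/(-16567) = 28470*(-1/1290) + (-43/2 + 24964 - 6715)*(-1/16567) = -949/43 + (36455/2)*(-1/16567) = -949/43 - 36455/33134 = -33011731/1424762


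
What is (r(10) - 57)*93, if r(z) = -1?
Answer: -5394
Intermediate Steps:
(r(10) - 57)*93 = (-1 - 57)*93 = -58*93 = -5394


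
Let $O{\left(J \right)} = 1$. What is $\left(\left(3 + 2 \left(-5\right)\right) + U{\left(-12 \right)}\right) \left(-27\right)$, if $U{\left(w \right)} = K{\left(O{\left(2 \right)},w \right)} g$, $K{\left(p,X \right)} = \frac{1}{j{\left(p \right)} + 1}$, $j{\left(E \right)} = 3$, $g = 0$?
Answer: $189$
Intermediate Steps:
$K{\left(p,X \right)} = \frac{1}{4}$ ($K{\left(p,X \right)} = \frac{1}{3 + 1} = \frac{1}{4}$)
$U{\left(w \right)} = 0$ ($U{\left(w \right)} = \frac{1}{4} \cdot 0 = 0$)
$\left(\left(3 + 2 \left(-5\right)\right) + U{\left(-12 \right)}\right) \left(-27\right) = \left(\left(3 + 2 \left(-5\right)\right) + 0\right) \left(-27\right) = \left(\left(3 - 10\right) + 0\right) \left(-27\right) = \left(-7 + 0\right) \left(-27\right) = \left(-7\right) \left(-27\right) = 189$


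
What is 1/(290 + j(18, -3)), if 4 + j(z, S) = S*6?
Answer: 1/268 ≈ 0.0037313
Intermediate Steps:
j(z, S) = -4 + 6*S (j(z, S) = -4 + S*6 = -4 + 6*S)
1/(290 + j(18, -3)) = 1/(290 + (-4 + 6*(-3))) = 1/(290 + (-4 - 18)) = 1/(290 - 22) = 1/268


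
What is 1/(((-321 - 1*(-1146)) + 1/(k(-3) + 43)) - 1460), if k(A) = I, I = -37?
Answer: -6/3809 ≈ -0.0015752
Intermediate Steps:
k(A) = -37
1/(((-321 - 1*(-1146)) + 1/(k(-3) + 43)) - 1460) = 1/(((-321 - 1*(-1146)) + 1/(-37 + 43)) - 1460) = 1/(((-321 + 1146) + 1/6) - 1460) = 1/((825 + ⅙) - 1460) = 1/(4951/6 - 1460) = 1/(-3809/6) = -6/3809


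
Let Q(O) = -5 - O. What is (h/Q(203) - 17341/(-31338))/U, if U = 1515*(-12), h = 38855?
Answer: 607015531/59251383360 ≈ 0.010245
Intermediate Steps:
U = -18180
(h/Q(203) - 17341/(-31338))/U = (38855/(-5 - 1*203) - 17341/(-31338))/(-18180) = (38855/(-5 - 203) - 17341*(-1/31338))*(-1/18180) = (38855/(-208) + 17341/31338)*(-1/18180) = (38855*(-1/208) + 17341/31338)*(-1/18180) = (-38855/208 + 17341/31338)*(-1/18180) = -607015531/3259152*(-1/18180) = 607015531/59251383360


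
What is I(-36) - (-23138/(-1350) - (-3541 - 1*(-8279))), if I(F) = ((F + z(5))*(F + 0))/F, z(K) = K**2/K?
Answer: 3165656/675 ≈ 4689.9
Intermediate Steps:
z(K) = K
I(F) = 5 + F (I(F) = ((F + 5)*(F + 0))/F = ((5 + F)*F)/F = (F*(5 + F))/F = 5 + F)
I(-36) - (-23138/(-1350) - (-3541 - 1*(-8279))) = (5 - 36) - (-23138/(-1350) - (-3541 - 1*(-8279))) = -31 - (-23138*(-1/1350) - (-3541 + 8279)) = -31 - (11569/675 - 1*4738) = -31 - (11569/675 - 4738) = -31 - 1*(-3186581/675) = -31 + 3186581/675 = 3165656/675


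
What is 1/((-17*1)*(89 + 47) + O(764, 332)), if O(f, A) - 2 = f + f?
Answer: -1/782 ≈ -0.0012788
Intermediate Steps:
O(f, A) = 2 + 2*f (O(f, A) = 2 + (f + f) = 2 + 2*f)
1/((-17*1)*(89 + 47) + O(764, 332)) = 1/((-17*1)*(89 + 47) + (2 + 2*764)) = 1/(-17*136 + (2 + 1528)) = 1/(-2312 + 1530) = 1/(-782) = -1/782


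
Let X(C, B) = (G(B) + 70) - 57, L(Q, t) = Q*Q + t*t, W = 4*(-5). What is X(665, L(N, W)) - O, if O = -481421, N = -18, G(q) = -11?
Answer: 481423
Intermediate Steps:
W = -20
L(Q, t) = Q² + t²
X(C, B) = 2 (X(C, B) = (-11 + 70) - 57 = 59 - 57 = 2)
X(665, L(N, W)) - O = 2 - 1*(-481421) = 2 + 481421 = 481423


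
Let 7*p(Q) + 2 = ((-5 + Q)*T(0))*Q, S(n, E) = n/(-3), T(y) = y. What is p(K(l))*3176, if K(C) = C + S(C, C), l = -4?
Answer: -6352/7 ≈ -907.43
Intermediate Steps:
S(n, E) = -n/3 (S(n, E) = n*(-1/3) = -n/3)
K(C) = 2*C/3 (K(C) = C - C/3 = 2*C/3)
p(Q) = -2/7 (p(Q) = -2/7 + (((-5 + Q)*0)*Q)/7 = -2/7 + (0*Q)/7 = -2/7 + (1/7)*0 = -2/7 + 0 = -2/7)
p(K(l))*3176 = -2/7*3176 = -6352/7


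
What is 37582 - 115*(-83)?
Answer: 47127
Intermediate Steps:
37582 - 115*(-83) = 37582 - 1*(-9545) = 37582 + 9545 = 47127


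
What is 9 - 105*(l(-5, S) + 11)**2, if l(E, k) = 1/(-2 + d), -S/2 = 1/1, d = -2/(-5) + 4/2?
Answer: -76509/4 ≈ -19127.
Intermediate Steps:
d = 12/5 (d = -2*(-1/5) + 4*(1/2) = 2/5 + 2 = 12/5 ≈ 2.4000)
S = -2 (S = -2/1 = -2 ≈ -2.0000)
l(E, k) = 5/2 (l(E, k) = 1/(-2 + 12/5) = 1/(2/5) = 5/2)
9 - 105*(l(-5, S) + 11)**2 = 9 - 105*(5/2 + 11)**2 = 9 - 105*(27/2)**2 = 9 - 105*729/4 = 9 - 76545/4 = -76509/4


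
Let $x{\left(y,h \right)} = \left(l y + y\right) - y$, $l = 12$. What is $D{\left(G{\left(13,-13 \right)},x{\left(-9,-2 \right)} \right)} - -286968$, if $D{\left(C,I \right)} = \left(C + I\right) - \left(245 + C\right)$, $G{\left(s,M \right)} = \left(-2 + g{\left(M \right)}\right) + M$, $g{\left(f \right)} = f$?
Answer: $286615$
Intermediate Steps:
$G{\left(s,M \right)} = -2 + 2 M$ ($G{\left(s,M \right)} = \left(-2 + M\right) + M = -2 + 2 M$)
$x{\left(y,h \right)} = 12 y$ ($x{\left(y,h \right)} = \left(12 y + y\right) - y = 13 y - y = 12 y$)
$D{\left(C,I \right)} = -245 + I$
$D{\left(G{\left(13,-13 \right)},x{\left(-9,-2 \right)} \right)} - -286968 = \left(-245 + 12 \left(-9\right)\right) - -286968 = \left(-245 - 108\right) + 286968 = -353 + 286968 = 286615$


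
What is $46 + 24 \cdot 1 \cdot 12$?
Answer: $334$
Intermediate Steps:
$46 + 24 \cdot 1 \cdot 12 = 46 + 24 \cdot 12 = 46 + 288 = 334$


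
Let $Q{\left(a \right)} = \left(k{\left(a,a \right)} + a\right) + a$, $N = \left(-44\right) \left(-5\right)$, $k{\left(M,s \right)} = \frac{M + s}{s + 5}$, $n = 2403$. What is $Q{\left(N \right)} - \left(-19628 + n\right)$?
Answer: $\frac{795013}{45} \approx 17667.0$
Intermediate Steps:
$k{\left(M,s \right)} = \frac{M + s}{5 + s}$
$N = 220$
$Q{\left(a \right)} = 2 a + \frac{2 a}{5 + a}$ ($Q{\left(a \right)} = \left(\frac{a + a}{5 + a} + a\right) + a = \left(\frac{2 a}{5 + a} + a\right) + a = \left(a + \frac{2 a}{5 + a}\right) + a = 2 a + \frac{2 a}{5 + a}$)
$Q{\left(N \right)} - \left(-19628 + n\right) = 2 \cdot 220 \frac{1}{5 + 220} \left(6 + 220\right) + \left(19628 - 2403\right) = 2 \cdot 220 \cdot \frac{1}{225} \cdot 226 + \left(19628 - 2403\right) = 2 \cdot 220 \cdot \frac{1}{225} \cdot 226 + 17225 = \frac{19888}{45} + 17225 = \frac{795013}{45}$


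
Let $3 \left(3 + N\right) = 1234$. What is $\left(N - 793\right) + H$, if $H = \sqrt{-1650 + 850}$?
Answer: $- \frac{1154}{3} + 20 i \sqrt{2} \approx -384.67 + 28.284 i$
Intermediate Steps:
$N = \frac{1225}{3}$ ($N = -3 + \frac{1}{3} \cdot 1234 = -3 + \frac{1234}{3} = \frac{1225}{3} \approx 408.33$)
$H = 20 i \sqrt{2}$ ($H = \sqrt{-800} = 20 i \sqrt{2} \approx 28.284 i$)
$\left(N - 793\right) + H = \left(\frac{1225}{3} - 793\right) + 20 i \sqrt{2} = - \frac{1154}{3} + 20 i \sqrt{2}$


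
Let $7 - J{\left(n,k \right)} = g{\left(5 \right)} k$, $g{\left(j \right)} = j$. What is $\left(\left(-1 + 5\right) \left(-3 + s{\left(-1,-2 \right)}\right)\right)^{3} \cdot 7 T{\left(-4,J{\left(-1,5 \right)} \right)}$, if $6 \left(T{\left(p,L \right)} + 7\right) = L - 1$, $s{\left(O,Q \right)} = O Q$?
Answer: $\frac{13664}{3} \approx 4554.7$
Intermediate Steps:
$J{\left(n,k \right)} = 7 - 5 k$
$T{\left(p,L \right)} = - \frac{43}{6} + \frac{L}{6}$ ($T{\left(p,L \right)} = -7 + \frac{L - 1}{6} = -7 + \frac{-1 + L}{6} = -7 + \left(- \frac{1}{6} + \frac{L}{6}\right) = - \frac{43}{6} + \frac{L}{6}$)
$\left(\left(-1 + 5\right) \left(-3 + s{\left(-1,-2 \right)}\right)\right)^{3} \cdot 7 T{\left(-4,J{\left(-1,5 \right)} \right)} = \left(\left(-1 + 5\right) \left(-3 - -2\right)\right)^{3} \cdot 7 \left(- \frac{43}{6} + \frac{7 - 25}{6}\right) = \left(4 \left(-3 + 2\right)\right)^{3} \cdot 7 \left(- \frac{43}{6} + \frac{7 - 25}{6}\right) = \left(4 \left(-1\right)\right)^{3} \cdot 7 \left(- \frac{43}{6} + \frac{1}{6} \left(-18\right)\right) = \left(-4\right)^{3} \cdot 7 \left(- \frac{43}{6} - 3\right) = \left(-64\right) 7 \left(- \frac{61}{6}\right) = \left(-448\right) \left(- \frac{61}{6}\right) = \frac{13664}{3}$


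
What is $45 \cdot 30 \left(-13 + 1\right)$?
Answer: $-16200$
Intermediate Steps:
$45 \cdot 30 \left(-13 + 1\right) = 1350 \left(-12\right) = -16200$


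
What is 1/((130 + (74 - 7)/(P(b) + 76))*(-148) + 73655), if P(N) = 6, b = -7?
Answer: 41/2226057 ≈ 1.8418e-5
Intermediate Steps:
1/((130 + (74 - 7)/(P(b) + 76))*(-148) + 73655) = 1/((130 + (74 - 7)/(6 + 76))*(-148) + 73655) = 1/((130 + 67/82)*(-148) + 73655) = 1/((10727/82)*(-148) + 73655) = 1/(-793798/41 + 73655) = 1/(2226057/41) = 41/2226057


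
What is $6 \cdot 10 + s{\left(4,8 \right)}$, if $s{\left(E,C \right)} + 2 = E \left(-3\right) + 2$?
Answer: $48$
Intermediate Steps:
$s{\left(E,C \right)} = - 3 E$ ($s{\left(E,C \right)} = -2 + \left(E \left(-3\right) + 2\right) = -2 - \left(-2 + 3 E\right) = - 3 E$)
$6 \cdot 10 + s{\left(4,8 \right)} = 6 \cdot 10 - 12 = 60 - 12 = 48$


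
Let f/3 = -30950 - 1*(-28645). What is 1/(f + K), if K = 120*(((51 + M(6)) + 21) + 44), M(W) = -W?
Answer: 1/6285 ≈ 0.00015911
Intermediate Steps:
f = -6915 (f = 3*(-30950 - 1*(-28645)) = 3*(-30950 + 28645) = 3*(-2305) = -6915)
K = 13200 (K = 120*(((51 - 1*6) + 21) + 44) = 120*(((51 - 6) + 21) + 44) = 120*((45 + 21) + 44) = 120*(66 + 44) = 120*110 = 13200)
1/(f + K) = 1/(-6915 + 13200) = 1/6285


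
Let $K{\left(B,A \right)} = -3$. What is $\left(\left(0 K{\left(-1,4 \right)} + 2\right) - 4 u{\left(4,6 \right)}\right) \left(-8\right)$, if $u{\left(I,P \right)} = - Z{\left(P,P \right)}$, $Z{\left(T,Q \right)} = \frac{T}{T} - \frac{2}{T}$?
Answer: $- \frac{112}{3} \approx -37.333$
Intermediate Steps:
$Z{\left(T,Q \right)} = 1 - \frac{2}{T}$
$u{\left(I,P \right)} = - \frac{-2 + P}{P}$
$\left(\left(0 K{\left(-1,4 \right)} + 2\right) - 4 u{\left(4,6 \right)}\right) \left(-8\right) = \left(\left(0 \left(-3\right) + 2\right) - 4 \frac{2 - 6}{6}\right) \left(-8\right) = \left(\left(0 + 2\right) - 4 \frac{2 - 6}{6}\right) \left(-8\right) = \left(2 - 4 \cdot \frac{1}{6} \left(-4\right)\right) \left(-8\right) = \left(2 - - \frac{8}{3}\right) \left(-8\right) = \left(2 + \frac{8}{3}\right) \left(-8\right) = \frac{14}{3} \left(-8\right) = - \frac{112}{3}$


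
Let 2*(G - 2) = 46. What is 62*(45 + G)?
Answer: 4340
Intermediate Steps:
G = 25 (G = 2 + (½)*46 = 2 + 23 = 25)
62*(45 + G) = 62*(45 + 25) = 62*70 = 4340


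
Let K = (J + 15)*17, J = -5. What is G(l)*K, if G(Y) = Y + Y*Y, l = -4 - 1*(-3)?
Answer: 0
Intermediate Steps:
l = -1 (l = -4 + 3 = -1)
G(Y) = Y + Y**2
K = 170 (K = (-5 + 15)*17 = 10*17 = 170)
G(l)*K = -(1 - 1)*170 = -1*0*170 = 0*170 = 0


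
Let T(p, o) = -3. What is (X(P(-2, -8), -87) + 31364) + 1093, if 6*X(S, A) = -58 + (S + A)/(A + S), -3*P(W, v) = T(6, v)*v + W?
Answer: 64895/2 ≈ 32448.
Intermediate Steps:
P(W, v) = v - W/3 (P(W, v) = -(-3*v + W)/3 = -(W - 3*v)/3 = v - W/3)
X(S, A) = -19/2 (X(S, A) = (-58 + (S + A)/(A + S))/6 = (-58 + (A + S)/(A + S))/6 = (-58 + 1)/6 = (⅙)*(-57) = -19/2)
(X(P(-2, -8), -87) + 31364) + 1093 = (-19/2 + 31364) + 1093 = 62709/2 + 1093 = 64895/2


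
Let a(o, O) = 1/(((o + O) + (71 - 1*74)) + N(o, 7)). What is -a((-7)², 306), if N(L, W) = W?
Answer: -1/359 ≈ -0.0027855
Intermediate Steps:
a(o, O) = 1/(4 + O + o) (a(o, O) = 1/(((o + O) + (71 - 1*74)) + 7) = 1/(((O + o) + (71 - 74)) + 7) = 1/(((O + o) - 3) + 7) = 1/((-3 + O + o) + 7) = 1/(4 + O + o))
-a((-7)², 306) = -1/(4 + 306 + (-7)²) = -1/(4 + 306 + 49) = -1/359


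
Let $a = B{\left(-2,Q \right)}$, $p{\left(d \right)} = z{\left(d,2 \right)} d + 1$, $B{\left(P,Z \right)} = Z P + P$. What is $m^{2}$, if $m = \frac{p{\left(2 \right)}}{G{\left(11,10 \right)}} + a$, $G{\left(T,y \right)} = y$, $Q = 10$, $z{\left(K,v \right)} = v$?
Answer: $\frac{1849}{4} \approx 462.25$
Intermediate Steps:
$B{\left(P,Z \right)} = P + P Z$ ($B{\left(P,Z \right)} = P Z + P = P + P Z$)
$p{\left(d \right)} = 1 + 2 d$ ($p{\left(d \right)} = 2 d + 1 = 1 + 2 d$)
$a = -22$ ($a = - 2 \left(1 + 10\right) = \left(-2\right) 11 = -22$)
$m = - \frac{43}{2}$ ($m = \frac{1 + 2 \cdot 2}{10} - 22 = \left(1 + 4\right) \frac{1}{10} - 22 = 5 \cdot \frac{1}{10} - 22 = \frac{1}{2} - 22 = - \frac{43}{2} \approx -21.5$)
$m^{2} = \left(- \frac{43}{2}\right)^{2} = \frac{1849}{4}$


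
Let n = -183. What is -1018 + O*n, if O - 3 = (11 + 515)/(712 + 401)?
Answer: -613443/371 ≈ -1653.5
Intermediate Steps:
O = 3865/1113 (O = 3 + (11 + 515)/(712 + 401) = 3 + 526/1113 = 3865/1113 ≈ 3.4726)
-1018 + O*n = -1018 + (3865/1113)*(-183) = -1018 - 235765/371 = -613443/371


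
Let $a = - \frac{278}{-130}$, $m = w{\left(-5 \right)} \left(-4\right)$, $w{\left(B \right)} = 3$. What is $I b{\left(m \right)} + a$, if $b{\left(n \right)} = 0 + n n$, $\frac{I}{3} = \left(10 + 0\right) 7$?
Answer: $\frac{1965739}{65} \approx 30242.0$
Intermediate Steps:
$I = 210$ ($I = 3 \left(10 + 0\right) 7 = 3 \cdot 10 \cdot 7 = 3 \cdot 70 = 210$)
$m = -12$ ($m = 3 \left(-4\right) = -12$)
$a = \frac{139}{65}$ ($a = \left(-278\right) \left(- \frac{1}{130}\right) = \frac{139}{65} \approx 2.1385$)
$b{\left(n \right)} = n^{2}$ ($b{\left(n \right)} = 0 + n^{2} = n^{2}$)
$I b{\left(m \right)} + a = 210 \left(-12\right)^{2} + \frac{139}{65} = 210 \cdot 144 + \frac{139}{65} = 30240 + \frac{139}{65} = \frac{1965739}{65}$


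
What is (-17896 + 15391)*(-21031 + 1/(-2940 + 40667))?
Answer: 1987558522680/37727 ≈ 5.2683e+7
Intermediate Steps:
(-17896 + 15391)*(-21031 + 1/(-2940 + 40667)) = -2505*(-21031 + 1/37727) = -2505*(-793436536/37727) = 1987558522680/37727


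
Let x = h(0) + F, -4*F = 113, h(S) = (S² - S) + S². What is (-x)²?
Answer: 12769/16 ≈ 798.06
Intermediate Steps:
h(S) = -S + 2*S²
F = -113/4 (F = -¼*113 = -113/4 ≈ -28.250)
x = -113/4 (x = 0*(-1 + 2*0) - 113/4 = 0*(-1 + 0) - 113/4 = 0*(-1) - 113/4 = 0 - 113/4 = -113/4 ≈ -28.250)
(-x)² = (-1*(-113/4))² = (113/4)² = 12769/16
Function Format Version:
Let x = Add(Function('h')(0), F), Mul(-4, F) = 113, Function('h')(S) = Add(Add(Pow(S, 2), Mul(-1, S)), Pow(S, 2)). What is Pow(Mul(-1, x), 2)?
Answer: Rational(12769, 16) ≈ 798.06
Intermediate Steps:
Function('h')(S) = Add(Mul(-1, S), Mul(2, Pow(S, 2)))
F = Rational(-113, 4) (F = Mul(Rational(-1, 4), 113) = Rational(-113, 4) ≈ -28.250)
x = Rational(-113, 4) (x = Add(Mul(0, Add(-1, Mul(2, 0))), Rational(-113, 4)) = Add(Mul(0, Add(-1, 0)), Rational(-113, 4)) = Add(Mul(0, -1), Rational(-113, 4)) = Add(0, Rational(-113, 4)) = Rational(-113, 4) ≈ -28.250)
Pow(Mul(-1, x), 2) = Pow(Mul(-1, Rational(-113, 4)), 2) = Pow(Rational(113, 4), 2) = Rational(12769, 16)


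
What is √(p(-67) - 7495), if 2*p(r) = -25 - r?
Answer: I*√7474 ≈ 86.452*I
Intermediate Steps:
p(r) = -25/2 - r/2 (p(r) = (-25 - r)/2 = -25/2 - r/2)
√(p(-67) - 7495) = √((-25/2 - ½*(-67)) - 7495) = √((-25/2 + 67/2) - 7495) = √(21 - 7495) = √(-7474) = I*√7474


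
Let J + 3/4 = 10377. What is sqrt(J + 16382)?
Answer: sqrt(107033)/2 ≈ 163.58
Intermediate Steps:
J = 41505/4 (J = -3/4 + 10377 = 41505/4 ≈ 10376.)
sqrt(J + 16382) = sqrt(41505/4 + 16382) = sqrt(107033/4) = sqrt(107033)/2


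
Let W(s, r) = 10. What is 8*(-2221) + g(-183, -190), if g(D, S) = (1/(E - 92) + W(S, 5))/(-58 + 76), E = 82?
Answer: -355349/20 ≈ -17767.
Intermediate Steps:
g(D, S) = 11/20 (g(D, S) = (1/(82 - 92) + 10)/(-58 + 76) = (1/(-10) + 10)/18 = (-⅒ + 10)*(1/18) = (99/10)*(1/18) = 11/20)
8*(-2221) + g(-183, -190) = 8*(-2221) + 11/20 = -17768 + 11/20 = -355349/20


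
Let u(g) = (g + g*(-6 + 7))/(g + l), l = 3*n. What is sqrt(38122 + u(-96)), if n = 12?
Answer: sqrt(953130)/5 ≈ 195.26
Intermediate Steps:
l = 36 (l = 3*12 = 36)
u(g) = 2*g/(36 + g) (u(g) = (g + g*(-6 + 7))/(g + 36) = (g + g*1)/(36 + g) = (g + g)/(36 + g) = (2*g)/(36 + g) = 2*g/(36 + g))
sqrt(38122 + u(-96)) = sqrt(38122 + 2*(-96)/(36 - 96)) = sqrt(38122 + 2*(-96)/(-60)) = sqrt(38122 + 2*(-96)*(-1/60)) = sqrt(38122 + 16/5) = sqrt(190626/5) = sqrt(953130)/5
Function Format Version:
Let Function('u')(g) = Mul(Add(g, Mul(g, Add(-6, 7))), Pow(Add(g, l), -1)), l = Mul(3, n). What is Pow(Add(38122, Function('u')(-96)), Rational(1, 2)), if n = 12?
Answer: Mul(Rational(1, 5), Pow(953130, Rational(1, 2))) ≈ 195.26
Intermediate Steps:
l = 36 (l = Mul(3, 12) = 36)
Function('u')(g) = Mul(2, g, Pow(Add(36, g), -1)) (Function('u')(g) = Mul(Add(g, Mul(g, Add(-6, 7))), Pow(Add(g, 36), -1)) = Mul(Add(g, Mul(g, 1)), Pow(Add(36, g), -1)) = Mul(Add(g, g), Pow(Add(36, g), -1)) = Mul(Mul(2, g), Pow(Add(36, g), -1)) = Mul(2, g, Pow(Add(36, g), -1)))
Pow(Add(38122, Function('u')(-96)), Rational(1, 2)) = Pow(Add(38122, Mul(2, -96, Pow(Add(36, -96), -1))), Rational(1, 2)) = Pow(Add(38122, Mul(2, -96, Pow(-60, -1))), Rational(1, 2)) = Pow(Add(38122, Mul(2, -96, Rational(-1, 60))), Rational(1, 2)) = Pow(Add(38122, Rational(16, 5)), Rational(1, 2)) = Pow(Rational(190626, 5), Rational(1, 2)) = Mul(Rational(1, 5), Pow(953130, Rational(1, 2)))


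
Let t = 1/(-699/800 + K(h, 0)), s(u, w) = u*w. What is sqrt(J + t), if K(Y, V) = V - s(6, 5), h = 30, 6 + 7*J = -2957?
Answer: 23*I*sqrt(23920265229)/172893 ≈ 20.575*I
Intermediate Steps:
J = -2963/7 (J = -6/7 + (1/7)*(-2957) = -6/7 - 2957/7 = -2963/7 ≈ -423.29)
K(Y, V) = -30 + V (K(Y, V) = V - 6*5 = V - 1*30 = V - 30 = -30 + V)
t = -800/24699 (t = 1/(-699/800 + (-30 + 0)) = 1/(-699*1/800 - 30) = 1/(-699/800 - 30) = 1/(-24699/800) = -800/24699 ≈ -0.032390)
sqrt(J + t) = sqrt(-2963/7 - 800/24699) = sqrt(-73188737/172893) = 23*I*sqrt(23920265229)/172893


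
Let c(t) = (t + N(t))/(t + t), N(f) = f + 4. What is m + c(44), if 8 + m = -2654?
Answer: -58541/22 ≈ -2661.0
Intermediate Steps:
N(f) = 4 + f
c(t) = (4 + 2*t)/(2*t) (c(t) = (t + (4 + t))/(t + t) = (4 + 2*t)/((2*t)) = (4 + 2*t)*(1/(2*t)) = (4 + 2*t)/(2*t))
m = -2662 (m = -8 - 2654 = -2662)
m + c(44) = -2662 + (2 + 44)/44 = -2662 + (1/44)*46 = -2662 + 23/22 = -58541/22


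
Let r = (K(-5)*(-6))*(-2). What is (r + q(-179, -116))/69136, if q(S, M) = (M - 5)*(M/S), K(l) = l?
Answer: -3097/1546918 ≈ -0.0020020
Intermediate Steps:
r = -60 (r = -5*(-6)*(-2) = 30*(-2) = -60)
q(S, M) = M*(-5 + M)/S (q(S, M) = (-5 + M)*(M/S) = M*(-5 + M)/S)
(r + q(-179, -116))/69136 = (-60 - 116*(-5 - 116)/(-179))/69136 = (-60 - 116*(-1/179)*(-121))*(1/69136) = (-60 - 14036/179)*(1/69136) = -24776/179*1/69136 = -3097/1546918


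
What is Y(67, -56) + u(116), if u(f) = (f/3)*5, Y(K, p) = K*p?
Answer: -10676/3 ≈ -3558.7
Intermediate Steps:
u(f) = 5*f/3 (u(f) = (f*(⅓))*5 = (f/3)*5 = 5*f/3)
Y(67, -56) + u(116) = 67*(-56) + (5/3)*116 = -3752 + 580/3 = -10676/3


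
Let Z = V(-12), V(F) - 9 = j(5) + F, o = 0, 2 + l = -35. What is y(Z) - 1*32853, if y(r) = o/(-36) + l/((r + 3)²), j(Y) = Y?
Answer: -821362/25 ≈ -32855.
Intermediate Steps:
l = -37 (l = -2 - 35 = -37)
V(F) = 14 + F (V(F) = 9 + (5 + F) = 14 + F)
Z = 2 (Z = 14 - 12 = 2)
y(r) = -37/(3 + r)² (y(r) = 0/(-36) - 37/(r + 3)² = 0*(-1/36) - 37/(3 + r)² = 0 - 37/(3 + r)² = -37/(3 + r)²)
y(Z) - 1*32853 = -37/(3 + 2)² - 1*32853 = -37/5² - 32853 = -37*1/25 - 32853 = -37/25 - 32853 = -821362/25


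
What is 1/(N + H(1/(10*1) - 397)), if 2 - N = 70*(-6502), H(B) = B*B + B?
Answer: 100/61227471 ≈ 1.6333e-6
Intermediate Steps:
H(B) = B + B**2 (H(B) = B**2 + B = B + B**2)
N = 455142 (N = 2 - 70*(-6502) = 2 - 1*(-455140) = 2 + 455140 = 455142)
1/(N + H(1/(10*1) - 397)) = 1/(455142 + (1/(10*1) - 397)*(1 + (1/(10*1) - 397))) = 1/(455142 + (1/10 - 397)*(1 + (1/10 - 397))) = 1/(455142 - 3969*(1 - 3969/10)/10) = 1/(455142 - 3969/10*(-3959/10)) = 1/(455142 + 15713271/100) = 1/(61227471/100) = 100/61227471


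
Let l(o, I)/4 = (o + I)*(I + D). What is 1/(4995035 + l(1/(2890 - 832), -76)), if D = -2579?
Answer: 343/1990137395 ≈ 1.7235e-7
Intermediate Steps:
l(o, I) = 4*(-2579 + I)*(I + o) (l(o, I) = 4*((o + I)*(I - 2579)) = 4*((I + o)*(-2579 + I)) = 4*((-2579 + I)*(I + o)) = 4*(-2579 + I)*(I + o))
1/(4995035 + l(1/(2890 - 832), -76)) = 1/(4995035 + (-10316*(-76) - 10316/(2890 - 832) + 4*(-76)² + 4*(-76)/(2890 - 832))) = 1/(4995035 + (784016 - 10316/2058 + 4*5776 + 4*(-76)/2058)) = 1/(4995035 + (784016 - 10316*1/2058 + 23104 + 4*(-76)*(1/2058))) = 1/(4995035 + (784016 - 5158/1029 + 23104 - 152/1029)) = 1/(4995035 + 276840390/343) = 1/(1990137395/343) = 343/1990137395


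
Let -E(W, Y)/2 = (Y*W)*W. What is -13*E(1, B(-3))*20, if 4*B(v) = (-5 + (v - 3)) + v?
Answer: -1820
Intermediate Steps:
B(v) = -2 + v/2 (B(v) = ((-5 + (v - 3)) + v)/4 = ((-5 + (-3 + v)) + v)/4 = ((-8 + v) + v)/4 = (-8 + 2*v)/4 = -2 + v/2)
E(W, Y) = -2*Y*W² (E(W, Y) = -2*Y*W*W = -2*W*Y*W = -2*Y*W²)
-13*E(1, B(-3))*20 = -(-26)*(-2 + (½)*(-3))*1²*20 = -(-26)*(-2 - 3/2)*20 = -(-26)*(-7)/2*20 = -13*7*20 = -91*20 = -1820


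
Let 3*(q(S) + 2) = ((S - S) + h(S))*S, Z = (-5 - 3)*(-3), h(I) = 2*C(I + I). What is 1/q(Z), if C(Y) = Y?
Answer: 1/766 ≈ 0.0013055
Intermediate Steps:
h(I) = 4*I (h(I) = 2*(I + I) = 2*(2*I) = 4*I)
Z = 24 (Z = -8*(-3) = 24)
q(S) = -2 + 4*S²/3 (q(S) = -2 + (((S - S) + 4*S)*S)/3 = -2 + ((0 + 4*S)*S)/3 = -2 + ((4*S)*S)/3 = -2 + (4*S²)/3 = -2 + 4*S²/3)
1/q(Z) = 1/(-2 + (4/3)*24²) = 1/(-2 + (4/3)*576) = 1/(-2 + 768) = 1/766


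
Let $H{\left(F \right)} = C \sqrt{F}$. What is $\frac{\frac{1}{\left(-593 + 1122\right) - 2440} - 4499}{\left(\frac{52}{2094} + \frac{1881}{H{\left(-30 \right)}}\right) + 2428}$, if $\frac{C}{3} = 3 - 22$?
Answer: $- \frac{76278468285852200}{41166288967307959} + \frac{34557436966470 i \sqrt{30}}{41166288967307959} \approx -1.8529 + 0.0045979 i$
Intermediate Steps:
$C = -57$ ($C = 3 \left(3 - 22\right) = 3 \left(-19\right) = -57$)
$H{\left(F \right)} = - 57 \sqrt{F}$
$\frac{\frac{1}{\left(-593 + 1122\right) - 2440} - 4499}{\left(\frac{52}{2094} + \frac{1881}{H{\left(-30 \right)}}\right) + 2428} = \frac{\frac{1}{\left(-593 + 1122\right) - 2440} - 4499}{\left(\frac{52}{2094} + \frac{1881}{\left(-57\right) \sqrt{-30}}\right) + 2428} = \frac{\frac{1}{529 - 2440} - 4499}{\left(52 \cdot \frac{1}{2094} + \frac{1881}{\left(-57\right) i \sqrt{30}}\right) + 2428} = \frac{\frac{1}{-1911} - 4499}{\left(\frac{26}{1047} + \frac{1881}{\left(-57\right) i \sqrt{30}}\right) + 2428} = \frac{- \frac{1}{1911} - 4499}{\left(\frac{26}{1047} + 1881 \frac{i \sqrt{30}}{1710}\right) + 2428} = - \frac{8597590}{1911 \left(\left(\frac{26}{1047} + \frac{11 i \sqrt{30}}{10}\right) + 2428\right)} = - \frac{8597590}{1911 \left(\frac{2542142}{1047} + \frac{11 i \sqrt{30}}{10}\right)}$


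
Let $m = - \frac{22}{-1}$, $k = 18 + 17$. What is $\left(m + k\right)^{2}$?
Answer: $3249$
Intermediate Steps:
$k = 35$
$m = 22$ ($m = \left(-22\right) \left(-1\right) = 22$)
$\left(m + k\right)^{2} = \left(22 + 35\right)^{2} = 57^{2} = 3249$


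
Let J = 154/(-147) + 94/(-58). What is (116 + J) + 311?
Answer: 258418/609 ≈ 424.33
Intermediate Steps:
J = -1625/609 (J = 154*(-1/147) + 94*(-1/58) = -22/21 - 47/29 = -1625/609 ≈ -2.6683)
(116 + J) + 311 = (116 - 1625/609) + 311 = 69019/609 + 311 = 258418/609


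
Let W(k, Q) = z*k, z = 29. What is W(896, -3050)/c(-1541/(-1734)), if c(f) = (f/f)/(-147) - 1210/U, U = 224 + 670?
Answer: -284563776/14897 ≈ -19102.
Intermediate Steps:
U = 894
c(f) = -29794/21903 (c(f) = (f/f)/(-147) - 1210/894 = 1*(-1/147) - 1210*1/894 = -1/147 - 605/447 = -29794/21903)
W(k, Q) = 29*k
W(896, -3050)/c(-1541/(-1734)) = (29*896)/(-29794/21903) = 25984*(-21903/29794) = -284563776/14897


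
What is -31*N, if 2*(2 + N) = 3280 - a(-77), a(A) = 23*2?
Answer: -50065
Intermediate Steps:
a(A) = 46
N = 1615 (N = -2 + (3280 - 1*46)/2 = -2 + (3280 - 46)/2 = -2 + (½)*3234 = -2 + 1617 = 1615)
-31*N = -31*1615 = -50065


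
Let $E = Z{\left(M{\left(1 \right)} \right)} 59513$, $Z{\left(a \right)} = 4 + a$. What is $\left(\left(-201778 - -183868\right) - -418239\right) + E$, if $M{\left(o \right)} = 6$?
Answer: $995459$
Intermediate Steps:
$E = 595130$ ($E = \left(4 + 6\right) 59513 = 10 \cdot 59513 = 595130$)
$\left(\left(-201778 - -183868\right) - -418239\right) + E = \left(\left(-201778 - -183868\right) - -418239\right) + 595130 = \left(\left(-201778 + 183868\right) + 418239\right) + 595130 = \left(-17910 + 418239\right) + 595130 = 400329 + 595130 = 995459$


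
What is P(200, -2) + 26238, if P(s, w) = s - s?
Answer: 26238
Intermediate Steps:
P(s, w) = 0
P(200, -2) + 26238 = 0 + 26238 = 26238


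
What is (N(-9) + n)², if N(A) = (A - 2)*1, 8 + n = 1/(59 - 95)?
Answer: 469225/1296 ≈ 362.06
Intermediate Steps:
n = -289/36 (n = -8 + 1/(59 - 95) = -8 + 1/(-36) = -8 - 1/36 = -289/36 ≈ -8.0278)
N(A) = -2 + A (N(A) = (-2 + A)*1 = -2 + A)
(N(-9) + n)² = ((-2 - 9) - 289/36)² = (-11 - 289/36)² = (-685/36)² = 469225/1296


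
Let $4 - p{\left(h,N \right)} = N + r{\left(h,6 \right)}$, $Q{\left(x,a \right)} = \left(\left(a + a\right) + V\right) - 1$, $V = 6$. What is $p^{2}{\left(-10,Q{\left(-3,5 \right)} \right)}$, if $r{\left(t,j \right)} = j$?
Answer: $289$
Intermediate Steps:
$Q{\left(x,a \right)} = 5 + 2 a$ ($Q{\left(x,a \right)} = \left(\left(a + a\right) + 6\right) - 1 = \left(2 a + 6\right) - 1 = \left(6 + 2 a\right) - 1 = 5 + 2 a$)
$p{\left(h,N \right)} = -2 - N$ ($p{\left(h,N \right)} = 4 - \left(N + 6\right) = 4 - \left(6 + N\right) = -2 - N$)
$p^{2}{\left(-10,Q{\left(-3,5 \right)} \right)} = \left(-2 - \left(5 + 2 \cdot 5\right)\right)^{2} = \left(-2 - \left(5 + 10\right)\right)^{2} = \left(-2 - 15\right)^{2} = \left(-17\right)^{2} = 289$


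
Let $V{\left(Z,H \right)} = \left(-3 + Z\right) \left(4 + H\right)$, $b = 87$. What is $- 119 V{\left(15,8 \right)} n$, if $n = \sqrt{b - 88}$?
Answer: $- 17136 i \approx - 17136.0 i$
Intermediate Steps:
$n = i$ ($n = \sqrt{87 - 88} = \sqrt{-1} = i \approx 1.0 i$)
$- 119 V{\left(15,8 \right)} n = - 119 \left(-12 - 24 + 4 \cdot 15 + 8 \cdot 15\right) i = - 119 \left(-12 - 24 + 60 + 120\right) i = \left(-119\right) 144 i = - 17136 i$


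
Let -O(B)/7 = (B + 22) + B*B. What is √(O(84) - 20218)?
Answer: 4*I*√4397 ≈ 265.24*I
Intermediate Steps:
O(B) = -154 - 7*B - 7*B² (O(B) = -7*((B + 22) + B*B) = -7*((22 + B) + B²) = -7*(22 + B + B²) = -154 - 7*B - 7*B²)
√(O(84) - 20218) = √((-154 - 7*84 - 7*84²) - 20218) = √((-154 - 588 - 7*7056) - 20218) = √((-154 - 588 - 49392) - 20218) = √(-50134 - 20218) = √(-70352) = 4*I*√4397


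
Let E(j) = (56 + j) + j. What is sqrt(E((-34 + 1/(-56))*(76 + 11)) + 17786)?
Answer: sqrt(2336887)/14 ≈ 109.19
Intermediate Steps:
E(j) = 56 + 2*j
sqrt(E((-34 + 1/(-56))*(76 + 11)) + 17786) = sqrt((56 + 2*((-34 + 1/(-56))*(76 + 11))) + 17786) = sqrt((56 + 2*((-34 - 1/56)*87)) + 17786) = sqrt((56 + 2*(-1905/56*87)) + 17786) = sqrt((56 + 2*(-165735/56)) + 17786) = sqrt((56 - 165735/28) + 17786) = sqrt(-164167/28 + 17786) = sqrt(333841/28) = sqrt(2336887)/14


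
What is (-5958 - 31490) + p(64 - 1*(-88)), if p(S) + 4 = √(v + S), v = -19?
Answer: -37452 + √133 ≈ -37441.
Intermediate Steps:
p(S) = -4 + √(-19 + S)
(-5958 - 31490) + p(64 - 1*(-88)) = (-5958 - 31490) + (-4 + √(-19 + (64 - 1*(-88)))) = -37448 + (-4 + √(-19 + (64 + 88))) = -37448 + (-4 + √(-19 + 152)) = -37448 + (-4 + √133) = -37452 + √133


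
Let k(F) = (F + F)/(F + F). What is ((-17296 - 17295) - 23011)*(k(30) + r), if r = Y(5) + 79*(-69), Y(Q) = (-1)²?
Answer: 313873298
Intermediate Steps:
Y(Q) = 1
k(F) = 1 (k(F) = (2*F)/((2*F)) = (2*F)*(1/(2*F)) = 1)
r = -5450 (r = 1 + 79*(-69) = 1 - 5451 = -5450)
((-17296 - 17295) - 23011)*(k(30) + r) = ((-17296 - 17295) - 23011)*(1 - 5450) = (-34591 - 23011)*(-5449) = -57602*(-5449) = 313873298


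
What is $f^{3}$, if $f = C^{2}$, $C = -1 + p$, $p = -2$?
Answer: $729$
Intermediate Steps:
$C = -3$ ($C = -1 - 2 = -3$)
$f = 9$ ($f = \left(-3\right)^{2} = 9$)
$f^{3} = 9^{3} = 729$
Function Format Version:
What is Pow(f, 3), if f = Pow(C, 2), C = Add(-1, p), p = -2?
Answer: 729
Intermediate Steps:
C = -3 (C = Add(-1, -2) = -3)
f = 9 (f = Pow(-3, 2) = 9)
Pow(f, 3) = Pow(9, 3) = 729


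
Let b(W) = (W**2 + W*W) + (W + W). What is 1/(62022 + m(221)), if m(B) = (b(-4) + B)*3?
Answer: 1/62757 ≈ 1.5934e-5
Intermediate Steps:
b(W) = 2*W + 2*W**2 (b(W) = (W**2 + W**2) + 2*W = 2*W**2 + 2*W = 2*W + 2*W**2)
m(B) = 72 + 3*B (m(B) = (2*(-4)*(1 - 4) + B)*3 = (2*(-4)*(-3) + B)*3 = (24 + B)*3 = 72 + 3*B)
1/(62022 + m(221)) = 1/(62022 + (72 + 3*221)) = 1/(62022 + (72 + 663)) = 1/(62022 + 735) = 1/62757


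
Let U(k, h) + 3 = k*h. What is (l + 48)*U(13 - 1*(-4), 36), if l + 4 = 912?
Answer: 582204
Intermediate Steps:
l = 908 (l = -4 + 912 = 908)
U(k, h) = -3 + h*k (U(k, h) = -3 + k*h = -3 + h*k)
(l + 48)*U(13 - 1*(-4), 36) = (908 + 48)*(-3 + 36*(13 - 1*(-4))) = 956*(-3 + 36*(13 + 4)) = 956*(-3 + 36*17) = 956*(-3 + 612) = 956*609 = 582204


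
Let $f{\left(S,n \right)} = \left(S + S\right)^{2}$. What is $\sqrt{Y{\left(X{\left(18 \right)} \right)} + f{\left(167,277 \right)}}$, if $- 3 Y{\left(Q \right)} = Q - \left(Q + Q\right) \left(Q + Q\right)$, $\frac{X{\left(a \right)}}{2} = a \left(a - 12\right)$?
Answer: $2 \sqrt{43423} \approx 416.76$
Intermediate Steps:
$f{\left(S,n \right)} = 4 S^{2}$ ($f{\left(S,n \right)} = \left(2 S\right)^{2} = 4 S^{2}$)
$X{\left(a \right)} = 2 a \left(-12 + a\right)$ ($X{\left(a \right)} = 2 a \left(a - 12\right) = 2 a \left(-12 + a\right)$)
$Y{\left(Q \right)} = - \frac{Q}{3} + \frac{4 Q^{2}}{3}$ ($Y{\left(Q \right)} = - \frac{Q - \left(Q + Q\right) \left(Q + Q\right)}{3} = - \frac{Q - 2 Q 2 Q}{3} = - \frac{Q - 4 Q^{2}}{3} = - \frac{Q}{3} + \frac{4 Q^{2}}{3}$)
$\sqrt{Y{\left(X{\left(18 \right)} \right)} + f{\left(167,277 \right)}} = \sqrt{\frac{2 \cdot 18 \left(-12 + 18\right) \left(-1 + 4 \cdot 2 \cdot 18 \left(-12 + 18\right)\right)}{3} + 4 \cdot 167^{2}} = \sqrt{\frac{2 \cdot 18 \cdot 6 \left(-1 + 4 \cdot 2 \cdot 18 \cdot 6\right)}{3} + 4 \cdot 27889} = \sqrt{\frac{1}{3} \cdot 216 \left(-1 + 4 \cdot 216\right) + 111556} = \sqrt{\frac{1}{3} \cdot 216 \left(-1 + 864\right) + 111556} = \sqrt{\frac{1}{3} \cdot 216 \cdot 863 + 111556} = \sqrt{62136 + 111556} = \sqrt{173692} = 2 \sqrt{43423}$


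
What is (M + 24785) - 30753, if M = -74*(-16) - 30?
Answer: -4814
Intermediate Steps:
M = 1154 (M = 1184 - 30 = 1154)
(M + 24785) - 30753 = (1154 + 24785) - 30753 = 25939 - 30753 = -4814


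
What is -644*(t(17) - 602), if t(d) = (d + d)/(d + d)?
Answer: 387044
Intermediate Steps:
t(d) = 1 (t(d) = (2*d)/((2*d)) = (2*d)*(1/(2*d)) = 1)
-644*(t(17) - 602) = -644*(1 - 602) = -644*(-601) = 387044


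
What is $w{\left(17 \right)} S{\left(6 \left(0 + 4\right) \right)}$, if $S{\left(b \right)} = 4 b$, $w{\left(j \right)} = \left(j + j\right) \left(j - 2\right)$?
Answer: $48960$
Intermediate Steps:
$w{\left(j \right)} = 2 j \left(-2 + j\right)$
$w{\left(17 \right)} S{\left(6 \left(0 + 4\right) \right)} = 2 \cdot 17 \left(-2 + 17\right) 4 \cdot 6 \left(0 + 4\right) = 2 \cdot 17 \cdot 15 \cdot 4 \cdot 6 \cdot 4 = 510 \cdot 4 \cdot 24 = 510 \cdot 96 = 48960$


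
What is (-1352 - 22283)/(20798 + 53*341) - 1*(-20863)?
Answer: 810942038/38871 ≈ 20862.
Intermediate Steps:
(-1352 - 22283)/(20798 + 53*341) - 1*(-20863) = -23635/(20798 + 18073) + 20863 = -23635/38871 + 20863 = 810942038/38871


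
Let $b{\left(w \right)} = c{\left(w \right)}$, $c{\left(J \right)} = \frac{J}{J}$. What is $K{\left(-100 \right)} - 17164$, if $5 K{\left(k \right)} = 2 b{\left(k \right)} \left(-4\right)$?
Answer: $- \frac{85828}{5} \approx -17166.0$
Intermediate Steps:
$c{\left(J \right)} = 1$
$b{\left(w \right)} = 1$
$K{\left(k \right)} = - \frac{8}{5}$ ($K{\left(k \right)} = \frac{2 \cdot 1 \left(-4\right)}{5} = \frac{2 \left(-4\right)}{5} = \frac{1}{5} \left(-8\right) = - \frac{8}{5}$)
$K{\left(-100 \right)} - 17164 = - \frac{8}{5} - 17164 = - \frac{85828}{5}$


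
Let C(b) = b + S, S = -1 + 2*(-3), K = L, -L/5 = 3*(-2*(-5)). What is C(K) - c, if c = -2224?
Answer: 2067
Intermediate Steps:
L = -150 (L = -15*(-2*(-5)) = -15*10 = -5*30 = -150)
K = -150
S = -7 (S = -1 - 6 = -7)
C(b) = -7 + b (C(b) = b - 7 = -7 + b)
C(K) - c = (-7 - 150) - 1*(-2224) = -157 + 2224 = 2067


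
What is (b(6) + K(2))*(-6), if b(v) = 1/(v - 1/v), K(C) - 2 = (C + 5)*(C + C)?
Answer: -6336/35 ≈ -181.03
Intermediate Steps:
K(C) = 2 + 2*C*(5 + C) (K(C) = 2 + (C + 5)*(C + C) = 2 + (5 + C)*(2*C) = 2 + 2*C*(5 + C))
(b(6) + K(2))*(-6) = (6/(-1 + 6**2) + (2 + 2*2**2 + 10*2))*(-6) = (6/(-1 + 36) + (2 + 2*4 + 20))*(-6) = (6/35 + (2 + 8 + 20))*(-6) = (6*(1/35) + 30)*(-6) = (6/35 + 30)*(-6) = (1056/35)*(-6) = -6336/35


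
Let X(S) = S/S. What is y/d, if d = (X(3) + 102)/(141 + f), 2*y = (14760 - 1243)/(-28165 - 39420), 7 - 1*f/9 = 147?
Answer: 1119/1030 ≈ 1.0864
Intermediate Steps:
f = -1260 (f = 63 - 9*147 = 63 - 1323 = -1260)
X(S) = 1
y = -⅒ (y = ((14760 - 1243)/(-28165 - 39420))/2 = (13517/(-67585))/2 = (13517*(-1/67585))/2 = (½)*(-⅕) = -⅒ ≈ -0.10000)
d = -103/1119 (d = (1 + 102)/(141 - 1260) = 103/(-1119) = 103*(-1/1119) = -103/1119 ≈ -0.092046)
y/d = -1/(10*(-103/1119)) = -⅒*(-1119/103) = 1119/1030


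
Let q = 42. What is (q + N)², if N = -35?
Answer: 49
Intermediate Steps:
(q + N)² = (42 - 35)² = 7² = 49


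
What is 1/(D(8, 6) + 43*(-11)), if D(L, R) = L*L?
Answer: -1/409 ≈ -0.0024450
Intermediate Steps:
D(L, R) = L**2
1/(D(8, 6) + 43*(-11)) = 1/(8**2 + 43*(-11)) = 1/(64 - 473) = 1/(-409) = -1/409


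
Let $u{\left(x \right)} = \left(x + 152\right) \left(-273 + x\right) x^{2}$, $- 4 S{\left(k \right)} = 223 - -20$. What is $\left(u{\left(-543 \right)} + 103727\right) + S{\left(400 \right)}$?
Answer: $\frac{376293784841}{4} \approx 9.4073 \cdot 10^{10}$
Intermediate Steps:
$S{\left(k \right)} = - \frac{243}{4}$ ($S{\left(k \right)} = - \frac{223 - -20}{4} = - \frac{223 + 20}{4} = \left(- \frac{1}{4}\right) 243 = - \frac{243}{4}$)
$u{\left(x \right)} = x^{2} \left(-273 + x\right) \left(152 + x\right)$ ($u{\left(x \right)} = \left(152 + x\right) \left(-273 + x\right) x^{2} = \left(-273 + x\right) \left(152 + x\right) x^{2} = x^{2} \left(-273 + x\right) \left(152 + x\right)$)
$\left(u{\left(-543 \right)} + 103727\right) + S{\left(400 \right)} = \left(\left(-543\right)^{2} \left(-41496 + \left(-543\right)^{2} - -65703\right) + 103727\right) - \frac{243}{4} = \left(294849 \left(-41496 + 294849 + 65703\right) + 103727\right) - \frac{243}{4} = \left(294849 \cdot 319056 + 103727\right) - \frac{243}{4} = \left(94073342544 + 103727\right) - \frac{243}{4} = 94073446271 - \frac{243}{4} = \frac{376293784841}{4}$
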